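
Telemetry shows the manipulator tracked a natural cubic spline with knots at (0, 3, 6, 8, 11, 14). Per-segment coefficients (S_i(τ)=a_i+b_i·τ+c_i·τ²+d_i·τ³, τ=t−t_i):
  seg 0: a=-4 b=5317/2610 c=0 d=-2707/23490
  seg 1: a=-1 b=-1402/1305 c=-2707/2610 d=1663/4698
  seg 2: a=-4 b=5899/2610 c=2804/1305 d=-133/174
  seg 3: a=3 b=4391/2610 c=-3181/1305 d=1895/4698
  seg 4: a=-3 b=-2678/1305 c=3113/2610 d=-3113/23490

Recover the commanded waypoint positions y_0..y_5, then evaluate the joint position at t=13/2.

y_0 = S_0(0) = a_0 = -4
y_1 = S_1(0) = a_1 = -1
y_2 = S_2(0) = a_2 = -4
y_3 = S_3(0) = a_3 = 3
y_4 = S_4(0) = a_4 = -3
y_5 = S_4(3) = -2
t_q=13/2 is in segment 2 (τ=1/2); S_2(τ)=-16901/6960

y_0=-4 y_1=-1 y_2=-4 y_3=3 y_4=-3 y_5=-2
S(13/2) = -16901/6960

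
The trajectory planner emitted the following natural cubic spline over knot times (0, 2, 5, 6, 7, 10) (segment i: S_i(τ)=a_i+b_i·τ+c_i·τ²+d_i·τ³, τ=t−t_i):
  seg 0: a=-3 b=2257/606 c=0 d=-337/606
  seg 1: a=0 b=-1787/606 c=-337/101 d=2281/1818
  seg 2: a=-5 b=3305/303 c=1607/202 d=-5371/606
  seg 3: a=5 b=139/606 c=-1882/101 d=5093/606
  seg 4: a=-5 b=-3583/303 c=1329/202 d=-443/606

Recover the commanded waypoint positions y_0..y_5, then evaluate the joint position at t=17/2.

y_0=-3 y_1=0 y_2=-5 y_3=5 y_4=-5 y_5=-1
S(17/2) = -16809/1616

y_0 = S_0(0) = a_0 = -3
y_1 = S_1(0) = a_1 = 0
y_2 = S_2(0) = a_2 = -5
y_3 = S_3(0) = a_3 = 5
y_4 = S_4(0) = a_4 = -5
y_5 = S_4(3) = -1
t_q=17/2 is in segment 4 (τ=3/2); S_4(τ)=-16809/1616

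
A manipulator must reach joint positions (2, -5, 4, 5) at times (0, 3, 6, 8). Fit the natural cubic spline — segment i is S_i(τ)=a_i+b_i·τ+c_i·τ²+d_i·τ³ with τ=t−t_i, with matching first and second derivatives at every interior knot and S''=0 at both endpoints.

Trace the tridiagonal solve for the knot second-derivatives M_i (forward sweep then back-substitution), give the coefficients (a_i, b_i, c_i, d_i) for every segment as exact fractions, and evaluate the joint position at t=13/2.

Δ: Δ0=-7/3, Δ1=3, Δ2=1/2
row 1: diag=12, rhs=32; c'=1/4, d'=8/3
row 2: denom=10−3·1/4=37/4; d'=(-15−3·8/3)/(37/4)=-92/37
back: M2=-92/37
back: M1=8/3−1/4·-92/37=365/111
M: M0=0, M1=365/111, M2=-92/37, M3=0
seg 0: a=2, c=M0/2=0, d=(M1−M0)/(6·3)=365/1998, b=Δ0−h0·(2M0+M1)/6=-883/222
seg 1: a=-5, c=M1/2=365/222, d=(M2−M1)/(6·3)=-641/1998, b=Δ1−h1·(2M1+M2)/6=106/111
seg 2: a=4, c=M2/2=-46/37, d=(M3−M2)/(6·2)=23/111, b=Δ2−h2·(2M2+M3)/6=479/222
t_q=13/2 → seg 2, τ=1/2; S=4+479/222·τ+-46/37·τ²+23/111·τ³=1419/296

  seg 0: a=2 b=-883/222 c=0 d=365/1998
  seg 1: a=-5 b=106/111 c=365/222 d=-641/1998
  seg 2: a=4 b=479/222 c=-46/37 d=23/111
S(13/2) = 1419/296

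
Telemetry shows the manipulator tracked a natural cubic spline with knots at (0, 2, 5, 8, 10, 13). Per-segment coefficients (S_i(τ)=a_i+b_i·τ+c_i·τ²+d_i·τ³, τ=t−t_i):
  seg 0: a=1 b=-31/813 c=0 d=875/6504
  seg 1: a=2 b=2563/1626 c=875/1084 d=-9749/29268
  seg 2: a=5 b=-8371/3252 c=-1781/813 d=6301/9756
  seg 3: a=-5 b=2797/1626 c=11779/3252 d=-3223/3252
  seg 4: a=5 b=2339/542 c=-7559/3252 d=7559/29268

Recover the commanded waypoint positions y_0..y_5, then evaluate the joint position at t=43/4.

y_0=1 y_1=2 y_2=5 y_3=-5 y_4=5 y_5=4
S(43/4) = 488275/69376

y_0 = S_0(0) = a_0 = 1
y_1 = S_1(0) = a_1 = 2
y_2 = S_2(0) = a_2 = 5
y_3 = S_3(0) = a_3 = -5
y_4 = S_4(0) = a_4 = 5
y_5 = S_4(3) = 4
t_q=43/4 is in segment 4 (τ=3/4); S_4(τ)=488275/69376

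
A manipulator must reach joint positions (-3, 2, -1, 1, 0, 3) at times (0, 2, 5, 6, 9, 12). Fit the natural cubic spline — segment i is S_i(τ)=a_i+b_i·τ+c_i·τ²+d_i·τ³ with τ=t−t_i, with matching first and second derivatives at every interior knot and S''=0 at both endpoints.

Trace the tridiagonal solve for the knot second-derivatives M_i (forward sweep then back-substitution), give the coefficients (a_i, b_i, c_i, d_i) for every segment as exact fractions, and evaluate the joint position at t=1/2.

Δ: Δ0=5/2, Δ1=-1, Δ2=2, Δ3=-1/3, Δ4=1
row 1: diag=10, rhs=-21; c'=3/10, d'=-21/10
row 2: denom=8−3·3/10=71/10; d'=(18−3·-21/10)/(71/10)=243/71
row 3: denom=8−1·10/71=558/71; d'=(-14−1·243/71)/(558/71)=-1237/558
row 4: denom=12−3·71/186=673/62; d'=(8−3·-1237/558)/(673/62)=2725/2019
back: M4=2725/2019
back: M3=-1237/558−71/186·2725/2019=-5516/2019
back: M2=243/71−10/71·-5516/2019=7687/2019
back: M1=-21/10−3/10·7687/2019=-2182/673
M: M0=0, M1=-2182/673, M2=7687/2019, M3=-5516/2019, M4=2725/2019, M5=0
seg 0: a=-3, c=M0/2=0, d=(M1−M0)/(6·2)=-1091/4038, b=Δ0−h0·(2M0+M1)/6=14459/4038
seg 1: a=2, c=M1/2=-1091/673, d=(M2−M1)/(6·3)=14233/36342, b=Δ1−h1·(2M1+M2)/6=1367/4038
seg 2: a=-1, c=M2/2=7687/4038, d=(M3−M2)/(6·1)=-1467/1346, b=Δ2−h2·(2M2+M3)/6=2395/2019
seg 3: a=1, c=M3/2=-2758/2019, d=(M4−M3)/(6·3)=2747/12114, b=Δ3−h3·(2M3+M4)/6=6961/4038
seg 4: a=0, c=M4/2=2725/4038, d=(M5−M4)/(6·3)=-2725/36342, b=Δ4−h4·(2M4+M5)/6=-706/2019
t_q=1/2 → seg 0, τ=1/2; S=-3+14459/4038·τ+0·τ²+-1091/4038·τ³=-13389/10768

  seg 0: a=-3 b=14459/4038 c=0 d=-1091/4038
  seg 1: a=2 b=1367/4038 c=-1091/673 d=14233/36342
  seg 2: a=-1 b=2395/2019 c=7687/4038 d=-1467/1346
  seg 3: a=1 b=6961/4038 c=-2758/2019 d=2747/12114
  seg 4: a=0 b=-706/2019 c=2725/4038 d=-2725/36342
S(1/2) = -13389/10768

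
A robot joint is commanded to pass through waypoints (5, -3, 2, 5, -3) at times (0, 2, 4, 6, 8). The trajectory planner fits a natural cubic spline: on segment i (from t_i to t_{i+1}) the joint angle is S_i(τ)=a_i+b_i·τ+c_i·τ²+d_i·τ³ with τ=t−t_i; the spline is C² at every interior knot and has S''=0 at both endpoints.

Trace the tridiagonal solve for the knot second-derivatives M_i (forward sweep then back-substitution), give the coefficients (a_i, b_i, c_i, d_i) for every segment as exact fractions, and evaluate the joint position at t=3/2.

Δ: Δ0=-4, Δ1=5/2, Δ2=3/2, Δ3=-4
row 1: diag=8, rhs=39; c'=1/4, d'=39/8
row 2: denom=8−2·1/4=15/2; d'=(-6−2·39/8)/(15/2)=-21/10
row 3: denom=8−2·4/15=112/15; d'=(-33−2·-21/10)/(112/15)=-27/7
back: M3=-27/7
back: M2=-21/10−4/15·-27/7=-15/14
back: M1=39/8−1/4·-15/14=36/7
M: M0=0, M1=36/7, M2=-15/14, M3=-27/7, M4=0
seg 0: a=5, c=M0/2=0, d=(M1−M0)/(6·2)=3/7, b=Δ0−h0·(2M0+M1)/6=-40/7
seg 1: a=-3, c=M1/2=18/7, d=(M2−M1)/(6·2)=-29/56, b=Δ1−h1·(2M1+M2)/6=-4/7
seg 2: a=2, c=M2/2=-15/28, d=(M3−M2)/(6·2)=-13/56, b=Δ2−h2·(2M2+M3)/6=7/2
seg 3: a=5, c=M3/2=-27/14, d=(M4−M3)/(6·2)=9/28, b=Δ3−h3·(2M3+M4)/6=-10/7
t_q=3/2 → seg 0, τ=3/2; S=5+-40/7·τ+0·τ²+3/7·τ³=-17/8

  seg 0: a=5 b=-40/7 c=0 d=3/7
  seg 1: a=-3 b=-4/7 c=18/7 d=-29/56
  seg 2: a=2 b=7/2 c=-15/28 d=-13/56
  seg 3: a=5 b=-10/7 c=-27/14 d=9/28
S(3/2) = -17/8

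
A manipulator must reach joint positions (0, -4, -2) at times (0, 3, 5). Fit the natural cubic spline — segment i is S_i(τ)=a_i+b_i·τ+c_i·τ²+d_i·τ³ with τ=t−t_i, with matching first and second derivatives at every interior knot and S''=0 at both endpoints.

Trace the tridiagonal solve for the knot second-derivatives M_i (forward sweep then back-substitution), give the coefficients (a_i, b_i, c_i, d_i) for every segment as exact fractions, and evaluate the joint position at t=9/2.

  seg 0: a=0 b=-61/30 c=0 d=7/90
  seg 1: a=-4 b=1/15 c=7/10 d=-7/60
S(9/2) = -87/32

Δ: Δ0=-4/3, Δ1=1
row 1: diag=10, rhs=14; c'=1/5, d'=7/5
back: M1=7/5
M: M0=0, M1=7/5, M2=0
seg 0: a=0, c=M0/2=0, d=(M1−M0)/(6·3)=7/90, b=Δ0−h0·(2M0+M1)/6=-61/30
seg 1: a=-4, c=M1/2=7/10, d=(M2−M1)/(6·2)=-7/60, b=Δ1−h1·(2M1+M2)/6=1/15
t_q=9/2 → seg 1, τ=3/2; S=-4+1/15·τ+7/10·τ²+-7/60·τ³=-87/32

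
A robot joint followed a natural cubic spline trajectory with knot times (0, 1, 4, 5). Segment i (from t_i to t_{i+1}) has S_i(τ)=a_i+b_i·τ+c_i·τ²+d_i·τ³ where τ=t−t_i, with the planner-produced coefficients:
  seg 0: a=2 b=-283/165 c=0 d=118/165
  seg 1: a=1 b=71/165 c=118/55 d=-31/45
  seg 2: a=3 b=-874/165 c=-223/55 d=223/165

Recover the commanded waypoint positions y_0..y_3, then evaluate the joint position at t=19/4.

y_0=2 y_1=1 y_2=3 y_3=-5
S(19/4) = -1889/704

y_0 = S_0(0) = a_0 = 2
y_1 = S_1(0) = a_1 = 1
y_2 = S_2(0) = a_2 = 3
y_3 = S_2(1) = -5
t_q=19/4 is in segment 2 (τ=3/4); S_2(τ)=-1889/704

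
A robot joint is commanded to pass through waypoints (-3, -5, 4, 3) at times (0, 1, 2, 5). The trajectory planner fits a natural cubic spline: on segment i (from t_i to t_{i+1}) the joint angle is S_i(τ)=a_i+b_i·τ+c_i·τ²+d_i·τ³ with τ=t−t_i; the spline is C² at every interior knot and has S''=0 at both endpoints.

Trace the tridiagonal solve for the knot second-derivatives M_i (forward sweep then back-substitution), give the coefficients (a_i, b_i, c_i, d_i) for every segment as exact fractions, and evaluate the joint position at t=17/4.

  seg 0: a=-3 b=-478/93 c=0 d=292/93
  seg 1: a=-5 b=398/93 c=292/31 d=-437/93
  seg 2: a=4 b=839/93 c=-145/31 d=145/279
S(17/4) = 12973/1984

Δ: Δ0=-2, Δ1=9, Δ2=-1/3
row 1: diag=4, rhs=66; c'=1/4, d'=33/2
row 2: denom=8−1·1/4=31/4; d'=(-56−1·33/2)/(31/4)=-290/31
back: M2=-290/31
back: M1=33/2−1/4·-290/31=584/31
M: M0=0, M1=584/31, M2=-290/31, M3=0
seg 0: a=-3, c=M0/2=0, d=(M1−M0)/(6·1)=292/93, b=Δ0−h0·(2M0+M1)/6=-478/93
seg 1: a=-5, c=M1/2=292/31, d=(M2−M1)/(6·1)=-437/93, b=Δ1−h1·(2M1+M2)/6=398/93
seg 2: a=4, c=M2/2=-145/31, d=(M3−M2)/(6·3)=145/279, b=Δ2−h2·(2M2+M3)/6=839/93
t_q=17/4 → seg 2, τ=9/4; S=4+839/93·τ+-145/31·τ²+145/279·τ³=12973/1984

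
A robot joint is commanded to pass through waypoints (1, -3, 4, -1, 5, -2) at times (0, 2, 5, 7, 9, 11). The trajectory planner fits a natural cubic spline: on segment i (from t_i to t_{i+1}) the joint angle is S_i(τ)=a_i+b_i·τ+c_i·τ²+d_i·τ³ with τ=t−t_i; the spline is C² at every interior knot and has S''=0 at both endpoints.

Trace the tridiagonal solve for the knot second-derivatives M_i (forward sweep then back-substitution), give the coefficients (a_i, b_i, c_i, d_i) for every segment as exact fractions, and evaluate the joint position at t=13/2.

  seg 0: a=1 b=-2644/771 c=0 d=551/1542
  seg 1: a=-3 b=662/771 c=551/257 d=-1274/2313
  seg 2: a=4 b=-886/771 c=-723/257 d=6593/6168
  seg 3: a=-1 b=655/1542 c=3701/1028 d=-1783/1542
  seg 4: a=5 b=1465/1542 c=-3431/1028 d=3431/6168
S(13/2) = -7335/16448

Δ: Δ0=-2, Δ1=7/3, Δ2=-5/2, Δ3=3, Δ4=-7/2
row 1: diag=10, rhs=26; c'=3/10, d'=13/5
row 2: denom=10−3·3/10=91/10; d'=(-29−3·13/5)/(91/10)=-368/91
row 3: denom=8−2·20/91=688/91; d'=(33−2·-368/91)/(688/91)=3739/688
row 4: denom=8−2·91/344=1285/172; d'=(-39−2·3739/688)/(1285/172)=-3431/514
back: M4=-3431/514
back: M3=3739/688−91/344·-3431/514=3701/514
back: M2=-368/91−20/91·3701/514=-1446/257
back: M1=13/5−3/10·-1446/257=1102/257
M: M0=0, M1=1102/257, M2=-1446/257, M3=3701/514, M4=-3431/514, M5=0
seg 0: a=1, c=M0/2=0, d=(M1−M0)/(6·2)=551/1542, b=Δ0−h0·(2M0+M1)/6=-2644/771
seg 1: a=-3, c=M1/2=551/257, d=(M2−M1)/(6·3)=-1274/2313, b=Δ1−h1·(2M1+M2)/6=662/771
seg 2: a=4, c=M2/2=-723/257, d=(M3−M2)/(6·2)=6593/6168, b=Δ2−h2·(2M2+M3)/6=-886/771
seg 3: a=-1, c=M3/2=3701/1028, d=(M4−M3)/(6·2)=-1783/1542, b=Δ3−h3·(2M3+M4)/6=655/1542
seg 4: a=5, c=M4/2=-3431/1028, d=(M5−M4)/(6·2)=3431/6168, b=Δ4−h4·(2M4+M5)/6=1465/1542
t_q=13/2 → seg 2, τ=3/2; S=4+-886/771·τ+-723/257·τ²+6593/6168·τ³=-7335/16448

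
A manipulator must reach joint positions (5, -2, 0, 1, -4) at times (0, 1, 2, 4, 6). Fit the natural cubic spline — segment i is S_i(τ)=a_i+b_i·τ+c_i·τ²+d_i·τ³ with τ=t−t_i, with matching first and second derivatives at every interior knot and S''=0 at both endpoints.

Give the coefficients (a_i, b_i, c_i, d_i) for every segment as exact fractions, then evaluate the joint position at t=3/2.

Δ: Δ0=-7, Δ1=2, Δ2=1/2, Δ3=-5/2
row 1: diag=4, rhs=54; c'=1/4, d'=27/2
row 2: denom=6−1·1/4=23/4; d'=(-9−1·27/2)/(23/4)=-90/23
row 3: denom=8−2·8/23=168/23; d'=(-18−2·-90/23)/(168/23)=-39/28
back: M3=-39/28
back: M2=-90/23−8/23·-39/28=-24/7
back: M1=27/2−1/4·-24/7=201/14
M: M0=0, M1=201/14, M2=-24/7, M3=-39/28, M4=0
seg 0: a=5, c=M0/2=0, d=(M1−M0)/(6·1)=67/28, b=Δ0−h0·(2M0+M1)/6=-263/28
seg 1: a=-2, c=M1/2=201/28, d=(M2−M1)/(6·1)=-83/28, b=Δ1−h1·(2M1+M2)/6=-31/14
seg 2: a=0, c=M2/2=-12/7, d=(M3−M2)/(6·2)=19/112, b=Δ2−h2·(2M2+M3)/6=13/4
seg 3: a=1, c=M3/2=-39/56, d=(M4−M3)/(6·2)=13/112, b=Δ3−h3·(2M3+M4)/6=-11/7
t_q=3/2 → seg 1, τ=1/2; S=-2+-31/14·τ+201/28·τ²+-83/28·τ³=-377/224

  seg 0: a=5 b=-263/28 c=0 d=67/28
  seg 1: a=-2 b=-31/14 c=201/28 d=-83/28
  seg 2: a=0 b=13/4 c=-12/7 d=19/112
  seg 3: a=1 b=-11/7 c=-39/56 d=13/112
S(3/2) = -377/224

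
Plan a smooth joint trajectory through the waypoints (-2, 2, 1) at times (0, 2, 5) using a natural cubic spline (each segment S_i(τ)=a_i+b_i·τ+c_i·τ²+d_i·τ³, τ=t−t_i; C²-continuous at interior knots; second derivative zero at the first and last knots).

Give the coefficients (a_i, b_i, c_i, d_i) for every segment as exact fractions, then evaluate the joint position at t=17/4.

Δ: Δ0=2, Δ1=-1/3
row 1: diag=10, rhs=-14; c'=3/10, d'=-7/5
back: M1=-7/5
M: M0=0, M1=-7/5, M2=0
seg 0: a=-2, c=M0/2=0, d=(M1−M0)/(6·2)=-7/60, b=Δ0−h0·(2M0+M1)/6=37/15
seg 1: a=2, c=M1/2=-7/10, d=(M2−M1)/(6·3)=7/90, b=Δ1−h1·(2M1+M2)/6=16/15
t_q=17/4 → seg 1, τ=9/4; S=2+16/15·τ+-7/10·τ²+7/90·τ³=223/128

  seg 0: a=-2 b=37/15 c=0 d=-7/60
  seg 1: a=2 b=16/15 c=-7/10 d=7/90
S(17/4) = 223/128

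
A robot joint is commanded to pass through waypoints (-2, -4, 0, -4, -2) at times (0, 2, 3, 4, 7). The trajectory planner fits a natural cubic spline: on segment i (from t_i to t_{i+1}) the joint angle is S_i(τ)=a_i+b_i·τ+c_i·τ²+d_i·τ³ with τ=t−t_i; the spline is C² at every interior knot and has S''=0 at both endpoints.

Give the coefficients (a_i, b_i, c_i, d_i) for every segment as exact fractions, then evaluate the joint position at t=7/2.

Δ: Δ0=-1, Δ1=4, Δ2=-4, Δ3=2/3
row 1: diag=6, rhs=30; c'=1/6, d'=5
row 2: denom=4−1·1/6=23/6; d'=(-48−1·5)/(23/6)=-318/23
row 3: denom=8−1·6/23=178/23; d'=(28−1·-318/23)/(178/23)=481/89
back: M3=481/89
back: M2=-318/23−6/23·481/89=-1356/89
back: M1=5−1/6·-1356/89=671/89
M: M0=0, M1=671/89, M2=-1356/89, M3=481/89, M4=0
seg 0: a=-2, c=M0/2=0, d=(M1−M0)/(6·2)=671/1068, b=Δ0−h0·(2M0+M1)/6=-938/267
seg 1: a=-4, c=M1/2=671/178, d=(M2−M1)/(6·1)=-2027/534, b=Δ1−h1·(2M1+M2)/6=1075/267
seg 2: a=0, c=M2/2=-678/89, d=(M3−M2)/(6·1)=1837/534, b=Δ2−h2·(2M2+M3)/6=95/534
seg 3: a=-4, c=M3/2=481/178, d=(M4−M3)/(6·3)=-481/1602, b=Δ3−h3·(2M3+M4)/6=-1265/267
t_q=7/2 → seg 2, τ=1/2; S=0+95/534·τ+-678/89·τ²+1837/534·τ³=-1973/1424

  seg 0: a=-2 b=-938/267 c=0 d=671/1068
  seg 1: a=-4 b=1075/267 c=671/178 d=-2027/534
  seg 2: a=0 b=95/534 c=-678/89 d=1837/534
  seg 3: a=-4 b=-1265/267 c=481/178 d=-481/1602
S(7/2) = -1973/1424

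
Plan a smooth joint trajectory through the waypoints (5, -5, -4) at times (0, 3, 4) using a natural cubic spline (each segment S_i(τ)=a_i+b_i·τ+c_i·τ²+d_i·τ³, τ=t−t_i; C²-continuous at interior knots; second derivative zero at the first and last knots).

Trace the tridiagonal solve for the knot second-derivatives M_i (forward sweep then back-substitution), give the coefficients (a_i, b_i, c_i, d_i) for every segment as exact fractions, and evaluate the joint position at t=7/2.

  seg 0: a=5 b=-119/24 c=0 d=13/72
  seg 1: a=-5 b=-1/12 c=13/8 d=-13/24
S(7/2) = -301/64

Δ: Δ0=-10/3, Δ1=1
row 1: diag=8, rhs=26; c'=1/8, d'=13/4
back: M1=13/4
M: M0=0, M1=13/4, M2=0
seg 0: a=5, c=M0/2=0, d=(M1−M0)/(6·3)=13/72, b=Δ0−h0·(2M0+M1)/6=-119/24
seg 1: a=-5, c=M1/2=13/8, d=(M2−M1)/(6·1)=-13/24, b=Δ1−h1·(2M1+M2)/6=-1/12
t_q=7/2 → seg 1, τ=1/2; S=-5+-1/12·τ+13/8·τ²+-13/24·τ³=-301/64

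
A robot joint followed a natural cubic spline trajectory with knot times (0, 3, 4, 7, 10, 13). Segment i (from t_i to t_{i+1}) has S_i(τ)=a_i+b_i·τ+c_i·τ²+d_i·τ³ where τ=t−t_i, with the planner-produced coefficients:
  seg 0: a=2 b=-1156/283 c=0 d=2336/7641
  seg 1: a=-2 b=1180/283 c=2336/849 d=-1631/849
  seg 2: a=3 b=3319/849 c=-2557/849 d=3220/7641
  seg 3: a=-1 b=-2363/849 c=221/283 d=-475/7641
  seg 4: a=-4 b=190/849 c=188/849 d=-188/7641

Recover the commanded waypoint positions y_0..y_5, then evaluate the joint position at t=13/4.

y_0 = S_0(0) = a_0 = 2
y_1 = S_1(0) = a_1 = -2
y_2 = S_2(0) = a_2 = 3
y_3 = S_3(0) = a_3 = -1
y_4 = S_4(0) = a_4 = -4
y_5 = S_4(3) = -2
t_q=13/4 is in segment 1 (τ=1/4); S_1(τ)=-14773/18112

y_0=2 y_1=-2 y_2=3 y_3=-1 y_4=-4 y_5=-2
S(13/4) = -14773/18112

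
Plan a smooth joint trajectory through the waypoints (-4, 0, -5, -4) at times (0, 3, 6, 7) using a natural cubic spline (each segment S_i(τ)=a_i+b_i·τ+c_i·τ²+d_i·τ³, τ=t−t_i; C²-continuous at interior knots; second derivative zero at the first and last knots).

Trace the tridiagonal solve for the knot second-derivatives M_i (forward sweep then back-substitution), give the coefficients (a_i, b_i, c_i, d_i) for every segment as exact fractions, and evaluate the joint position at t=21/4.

Δ: Δ0=4/3, Δ1=-5/3, Δ2=1
row 1: diag=12, rhs=-18; c'=1/4, d'=-3/2
row 2: denom=8−3·1/4=29/4; d'=(16−3·-3/2)/(29/4)=82/29
back: M2=82/29
back: M1=-3/2−1/4·82/29=-64/29
M: M0=0, M1=-64/29, M2=82/29, M3=0
seg 0: a=-4, c=M0/2=0, d=(M1−M0)/(6·3)=-32/261, b=Δ0−h0·(2M0+M1)/6=212/87
seg 1: a=0, c=M1/2=-32/29, d=(M2−M1)/(6·3)=73/261, b=Δ1−h1·(2M1+M2)/6=-76/87
seg 2: a=-5, c=M2/2=41/29, d=(M3−M2)/(6·1)=-41/87, b=Δ2−h2·(2M2+M3)/6=5/87
t_q=21/4 → seg 1, τ=9/4; S=0+-76/87·τ+-32/29·τ²+73/261·τ³=-8103/1856

  seg 0: a=-4 b=212/87 c=0 d=-32/261
  seg 1: a=0 b=-76/87 c=-32/29 d=73/261
  seg 2: a=-5 b=5/87 c=41/29 d=-41/87
S(21/4) = -8103/1856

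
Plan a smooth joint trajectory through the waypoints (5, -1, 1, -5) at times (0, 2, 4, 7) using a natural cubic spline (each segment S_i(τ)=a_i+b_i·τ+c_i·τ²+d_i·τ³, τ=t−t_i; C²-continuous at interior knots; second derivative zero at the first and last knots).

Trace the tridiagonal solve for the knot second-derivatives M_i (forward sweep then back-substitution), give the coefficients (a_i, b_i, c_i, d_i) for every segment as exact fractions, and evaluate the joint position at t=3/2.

Δ: Δ0=-3, Δ1=1, Δ2=-2
row 1: diag=8, rhs=24; c'=1/4, d'=3
row 2: denom=10−2·1/4=19/2; d'=(-18−2·3)/(19/2)=-48/19
back: M2=-48/19
back: M1=3−1/4·-48/19=69/19
M: M0=0, M1=69/19, M2=-48/19, M3=0
seg 0: a=5, c=M0/2=0, d=(M1−M0)/(6·2)=23/76, b=Δ0−h0·(2M0+M1)/6=-80/19
seg 1: a=-1, c=M1/2=69/38, d=(M2−M1)/(6·2)=-39/76, b=Δ1−h1·(2M1+M2)/6=-11/19
seg 2: a=1, c=M2/2=-24/19, d=(M3−M2)/(6·3)=8/57, b=Δ2−h2·(2M2+M3)/6=10/19
t_q=3/2 → seg 0, τ=3/2; S=5+-80/19·τ+0·τ²+23/76·τ³=-179/608

  seg 0: a=5 b=-80/19 c=0 d=23/76
  seg 1: a=-1 b=-11/19 c=69/38 d=-39/76
  seg 2: a=1 b=10/19 c=-24/19 d=8/57
S(3/2) = -179/608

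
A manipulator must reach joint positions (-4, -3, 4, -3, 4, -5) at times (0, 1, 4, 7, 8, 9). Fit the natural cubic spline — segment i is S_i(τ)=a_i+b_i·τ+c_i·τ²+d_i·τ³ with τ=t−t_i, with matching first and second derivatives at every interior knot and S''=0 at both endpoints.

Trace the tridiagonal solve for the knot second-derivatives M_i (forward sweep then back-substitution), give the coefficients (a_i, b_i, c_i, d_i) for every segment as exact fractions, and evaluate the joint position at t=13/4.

Δ: Δ0=1, Δ1=7/3, Δ2=-7/3, Δ3=7, Δ4=-9
row 1: diag=8, rhs=8; c'=3/8, d'=1
row 2: denom=12−3·3/8=87/8; d'=(-28−3·1)/(87/8)=-248/87
row 3: denom=8−3·8/29=208/29; d'=(56−3·-248/87)/(208/29)=9
row 4: denom=4−1·29/208=803/208; d'=(-96−1·9)/(803/208)=-21840/803
back: M4=-21840/803
back: M3=9−29/208·-21840/803=10272/803
back: M2=-248/87−8/29·10272/803=-15368/2409
back: M1=1−3/8·-15368/2409=2724/803
M: M0=0, M1=2724/803, M2=-15368/2409, M3=10272/803, M4=-21840/803, M5=0
seg 0: a=-4, c=M0/2=0, d=(M1−M0)/(6·1)=454/803, b=Δ0−h0·(2M0+M1)/6=349/803
seg 1: a=-3, c=M1/2=1362/803, d=(M2−M1)/(6·3)=-1070/1971, b=Δ1−h1·(2M1+M2)/6=1711/803
seg 2: a=4, c=M2/2=-7684/2409, d=(M3−M2)/(6·3)=23092/21681, b=Δ2−h2·(2M2+M3)/6=-1887/803
seg 3: a=-3, c=M3/2=5136/803, d=(M4−M3)/(6·1)=-5352/803, b=Δ3−h3·(2M3+M4)/6=5837/803
seg 4: a=4, c=M4/2=-10920/803, d=(M5−M4)/(6·1)=3640/803, b=Δ4−h4·(2M4+M5)/6=53/803
t_q=13/4 → seg 1, τ=9/4; S=-3+1711/803·τ+1362/803·τ²+-1070/1971·τ³=107853/25696

  seg 0: a=-4 b=349/803 c=0 d=454/803
  seg 1: a=-3 b=1711/803 c=1362/803 d=-1070/1971
  seg 2: a=4 b=-1887/803 c=-7684/2409 d=23092/21681
  seg 3: a=-3 b=5837/803 c=5136/803 d=-5352/803
  seg 4: a=4 b=53/803 c=-10920/803 d=3640/803
S(13/4) = 107853/25696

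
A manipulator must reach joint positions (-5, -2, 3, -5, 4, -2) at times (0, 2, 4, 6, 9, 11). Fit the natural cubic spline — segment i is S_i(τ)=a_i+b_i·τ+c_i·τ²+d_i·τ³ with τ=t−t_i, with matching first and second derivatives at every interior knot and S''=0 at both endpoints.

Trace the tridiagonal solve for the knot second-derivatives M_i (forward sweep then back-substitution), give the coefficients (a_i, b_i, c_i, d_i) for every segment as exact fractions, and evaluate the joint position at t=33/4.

  seg 0: a=-5 b=816/1285 c=0 d=2223/10280
  seg 1: a=-2 b=8301/2570 c=6669/5140 d=-1709/2056
  seg 2: a=3 b=-1998/1285 c=-9483/2570 d=6341/5140
  seg 3: a=-5 b=-1941/1285 c=954/257 d=-946/1285
  seg 4: a=4 b=1137/1285 c=-3744/1285 d=624/1285
S(33/4) = 82571/41120

Δ: Δ0=3/2, Δ1=5/2, Δ2=-4, Δ3=3, Δ4=-3
row 1: diag=8, rhs=6; c'=1/4, d'=3/4
row 2: denom=8−2·1/4=15/2; d'=(-39−2·3/4)/(15/2)=-27/5
row 3: denom=10−2·4/15=142/15; d'=(42−2·-27/5)/(142/15)=396/71
row 4: denom=10−3·45/142=1285/142; d'=(-36−3·396/71)/(1285/142)=-7488/1285
back: M4=-7488/1285
back: M3=396/71−45/142·-7488/1285=1908/257
back: M2=-27/5−4/15·1908/257=-9483/1285
back: M1=3/4−1/4·-9483/1285=6669/2570
M: M0=0, M1=6669/2570, M2=-9483/1285, M3=1908/257, M4=-7488/1285, M5=0
seg 0: a=-5, c=M0/2=0, d=(M1−M0)/(6·2)=2223/10280, b=Δ0−h0·(2M0+M1)/6=816/1285
seg 1: a=-2, c=M1/2=6669/5140, d=(M2−M1)/(6·2)=-1709/2056, b=Δ1−h1·(2M1+M2)/6=8301/2570
seg 2: a=3, c=M2/2=-9483/2570, d=(M3−M2)/(6·2)=6341/5140, b=Δ2−h2·(2M2+M3)/6=-1998/1285
seg 3: a=-5, c=M3/2=954/257, d=(M4−M3)/(6·3)=-946/1285, b=Δ3−h3·(2M3+M4)/6=-1941/1285
seg 4: a=4, c=M4/2=-3744/1285, d=(M5−M4)/(6·2)=624/1285, b=Δ4−h4·(2M4+M5)/6=1137/1285
t_q=33/4 → seg 3, τ=9/4; S=-5+-1941/1285·τ+954/257·τ²+-946/1285·τ³=82571/41120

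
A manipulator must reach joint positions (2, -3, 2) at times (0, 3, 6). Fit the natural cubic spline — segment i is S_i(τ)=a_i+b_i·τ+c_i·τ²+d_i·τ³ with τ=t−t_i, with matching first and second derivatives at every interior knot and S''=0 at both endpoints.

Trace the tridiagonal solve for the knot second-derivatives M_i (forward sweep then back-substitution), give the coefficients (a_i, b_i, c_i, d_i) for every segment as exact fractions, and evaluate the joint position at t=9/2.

  seg 0: a=2 b=-5/2 c=0 d=5/54
  seg 1: a=-3 b=0 c=5/6 d=-5/54
S(9/2) = -23/16

Δ: Δ0=-5/3, Δ1=5/3
row 1: diag=12, rhs=20; c'=1/4, d'=5/3
back: M1=5/3
M: M0=0, M1=5/3, M2=0
seg 0: a=2, c=M0/2=0, d=(M1−M0)/(6·3)=5/54, b=Δ0−h0·(2M0+M1)/6=-5/2
seg 1: a=-3, c=M1/2=5/6, d=(M2−M1)/(6·3)=-5/54, b=Δ1−h1·(2M1+M2)/6=0
t_q=9/2 → seg 1, τ=3/2; S=-3+0·τ+5/6·τ²+-5/54·τ³=-23/16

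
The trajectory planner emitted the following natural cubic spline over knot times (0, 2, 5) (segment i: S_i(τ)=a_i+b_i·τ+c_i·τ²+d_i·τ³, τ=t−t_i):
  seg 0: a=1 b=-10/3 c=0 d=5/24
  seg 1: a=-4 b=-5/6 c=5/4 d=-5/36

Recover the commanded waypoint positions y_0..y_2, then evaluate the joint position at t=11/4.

y_0 = S_0(0) = a_0 = 1
y_1 = S_1(0) = a_1 = -4
y_2 = S_1(3) = 1
t_q=11/4 is in segment 1 (τ=3/4); S_1(τ)=-1019/256

y_0=1 y_1=-4 y_2=1
S(11/4) = -1019/256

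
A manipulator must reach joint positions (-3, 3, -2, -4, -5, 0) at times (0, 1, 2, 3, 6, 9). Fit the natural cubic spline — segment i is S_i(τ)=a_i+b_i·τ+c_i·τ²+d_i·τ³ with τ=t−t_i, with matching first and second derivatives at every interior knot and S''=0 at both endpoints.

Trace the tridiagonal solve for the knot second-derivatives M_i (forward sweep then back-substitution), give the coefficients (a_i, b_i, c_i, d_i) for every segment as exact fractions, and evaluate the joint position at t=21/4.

  seg 0: a=-3 b=11485/1257 c=0 d=-3943/1257
  seg 1: a=3 b=-344/1257 c=-3943/419 d=5888/1257
  seg 2: a=-2 b=-6338/1257 c=1945/419 d=-2011/1257
  seg 3: a=-4 b=-701/1257 c=-66/419 d=292/3771
  seg 4: a=-5 b=739/1257 c=226/419 d=-226/3771
S(21/4) = -34661/6704

Δ: Δ0=6, Δ1=-5, Δ2=-2, Δ3=-1/3, Δ4=5/3
row 1: diag=4, rhs=-66; c'=1/4, d'=-33/2
row 2: denom=4−1·1/4=15/4; d'=(18−1·-33/2)/(15/4)=46/5
row 3: denom=8−1·4/15=116/15; d'=(10−1·46/5)/(116/15)=3/29
row 4: denom=12−3·45/116=1257/116; d'=(12−3·3/29)/(1257/116)=452/419
back: M4=452/419
back: M3=3/29−45/116·452/419=-132/419
back: M2=46/5−4/15·-132/419=3890/419
back: M1=-33/2−1/4·3890/419=-7886/419
M: M0=0, M1=-7886/419, M2=3890/419, M3=-132/419, M4=452/419, M5=0
seg 0: a=-3, c=M0/2=0, d=(M1−M0)/(6·1)=-3943/1257, b=Δ0−h0·(2M0+M1)/6=11485/1257
seg 1: a=3, c=M1/2=-3943/419, d=(M2−M1)/(6·1)=5888/1257, b=Δ1−h1·(2M1+M2)/6=-344/1257
seg 2: a=-2, c=M2/2=1945/419, d=(M3−M2)/(6·1)=-2011/1257, b=Δ2−h2·(2M2+M3)/6=-6338/1257
seg 3: a=-4, c=M3/2=-66/419, d=(M4−M3)/(6·3)=292/3771, b=Δ3−h3·(2M3+M4)/6=-701/1257
seg 4: a=-5, c=M4/2=226/419, d=(M5−M4)/(6·3)=-226/3771, b=Δ4−h4·(2M4+M5)/6=739/1257
t_q=21/4 → seg 3, τ=9/4; S=-4+-701/1257·τ+-66/419·τ²+292/3771·τ³=-34661/6704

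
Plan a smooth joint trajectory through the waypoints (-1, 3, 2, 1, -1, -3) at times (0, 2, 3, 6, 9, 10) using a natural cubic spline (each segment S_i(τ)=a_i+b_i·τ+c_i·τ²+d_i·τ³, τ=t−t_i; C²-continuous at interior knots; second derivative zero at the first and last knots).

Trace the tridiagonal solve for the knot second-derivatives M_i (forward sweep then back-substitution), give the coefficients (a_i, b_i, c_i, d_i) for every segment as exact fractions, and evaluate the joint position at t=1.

Δ: Δ0=2, Δ1=-1, Δ2=-1/3, Δ3=-2/3, Δ4=-2
row 1: diag=6, rhs=-18; c'=1/6, d'=-3
row 2: denom=8−1·1/6=47/6; d'=(4−1·-3)/(47/6)=42/47
row 3: denom=12−3·18/47=510/47; d'=(-2−3·42/47)/(510/47)=-22/51
row 4: denom=8−3·47/170=1219/170; d'=(-8−3·-22/51)/(1219/170)=-1140/1219
back: M4=-1140/1219
back: M3=-22/51−47/170·-1140/1219=-632/3657
back: M2=42/47−18/47·-632/3657=1170/1219
back: M1=-3−1/6·1170/1219=-3852/1219
M: M0=0, M1=-3852/1219, M2=1170/1219, M3=-632/3657, M4=-1140/1219, M5=0
seg 0: a=-1, c=M0/2=0, d=(M1−M0)/(6·2)=-321/1219, b=Δ0−h0·(2M0+M1)/6=3722/1219
seg 1: a=3, c=M1/2=-1926/1219, d=(M2−M1)/(6·1)=837/1219, b=Δ1−h1·(2M1+M2)/6=-130/1219
seg 2: a=2, c=M2/2=585/1219, d=(M3−M2)/(6·3)=-2071/32913, b=Δ2−h2·(2M2+M3)/6=-1471/1219
seg 3: a=1, c=M3/2=-316/3657, d=(M4−M3)/(6·3)=-1394/32913, b=Δ3−h3·(2M3+M4)/6=-32/1219
seg 4: a=-1, c=M4/2=-570/1219, d=(M5−M4)/(6·1)=190/1219, b=Δ4−h4·(2M4+M5)/6=-2058/1219
t_q=1 → seg 0, τ=1; S=-1+3722/1219·τ+0·τ²+-321/1219·τ³=2182/1219

  seg 0: a=-1 b=3722/1219 c=0 d=-321/1219
  seg 1: a=3 b=-130/1219 c=-1926/1219 d=837/1219
  seg 2: a=2 b=-1471/1219 c=585/1219 d=-2071/32913
  seg 3: a=1 b=-32/1219 c=-316/3657 d=-1394/32913
  seg 4: a=-1 b=-2058/1219 c=-570/1219 d=190/1219
S(1) = 2182/1219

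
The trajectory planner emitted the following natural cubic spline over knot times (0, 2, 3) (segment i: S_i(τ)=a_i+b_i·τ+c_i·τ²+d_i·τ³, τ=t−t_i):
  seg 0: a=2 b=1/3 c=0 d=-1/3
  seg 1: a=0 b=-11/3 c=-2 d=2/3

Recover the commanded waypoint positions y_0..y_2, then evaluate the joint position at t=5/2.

y_0 = S_0(0) = a_0 = 2
y_1 = S_1(0) = a_1 = 0
y_2 = S_1(1) = -5
t_q=5/2 is in segment 1 (τ=1/2); S_1(τ)=-9/4

y_0=2 y_1=0 y_2=-5
S(5/2) = -9/4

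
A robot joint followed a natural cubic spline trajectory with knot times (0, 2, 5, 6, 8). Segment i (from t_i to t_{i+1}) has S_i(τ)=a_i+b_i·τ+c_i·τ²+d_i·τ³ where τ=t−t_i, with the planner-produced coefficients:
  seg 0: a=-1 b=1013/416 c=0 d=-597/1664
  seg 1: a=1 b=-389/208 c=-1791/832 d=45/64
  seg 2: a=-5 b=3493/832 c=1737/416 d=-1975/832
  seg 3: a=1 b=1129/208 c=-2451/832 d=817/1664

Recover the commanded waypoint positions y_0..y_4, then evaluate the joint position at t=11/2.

y_0=-1 y_1=1 y_2=-5 y_3=1 y_4=4
S(11/2) = -14335/6656

y_0 = S_0(0) = a_0 = -1
y_1 = S_1(0) = a_1 = 1
y_2 = S_2(0) = a_2 = -5
y_3 = S_3(0) = a_3 = 1
y_4 = S_3(2) = 4
t_q=11/2 is in segment 2 (τ=1/2); S_2(τ)=-14335/6656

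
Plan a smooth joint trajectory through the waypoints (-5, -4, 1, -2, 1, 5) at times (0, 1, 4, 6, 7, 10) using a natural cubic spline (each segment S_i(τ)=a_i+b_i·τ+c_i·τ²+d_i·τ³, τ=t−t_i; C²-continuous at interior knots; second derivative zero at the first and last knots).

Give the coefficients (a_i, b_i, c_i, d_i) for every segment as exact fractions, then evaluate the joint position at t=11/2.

Δ: Δ0=1, Δ1=5/3, Δ2=-3/2, Δ3=3, Δ4=4/3
row 1: diag=8, rhs=4; c'=3/8, d'=1/2
row 2: denom=10−3·3/8=71/8; d'=(-19−3·1/2)/(71/8)=-164/71
row 3: denom=6−2·16/71=394/71; d'=(27−2·-164/71)/(394/71)=2245/394
row 4: denom=8−1·71/394=3081/394; d'=(-10−1·2245/394)/(3081/394)=-6185/3081
back: M4=-6185/3081
back: M3=2245/394−71/394·-6185/3081=18670/3081
back: M2=-164/71−16/71·18670/3081=-11324/3081
back: M1=1/2−3/8·-11324/3081=1929/1027
M: M0=0, M1=1929/1027, M2=-11324/3081, M3=18670/3081, M4=-6185/3081, M5=0
seg 0: a=-5, c=M0/2=0, d=(M1−M0)/(6·1)=643/2054, b=Δ0−h0·(2M0+M1)/6=1411/2054
seg 1: a=-4, c=M1/2=1929/2054, d=(M2−M1)/(6·3)=-17111/55458, b=Δ1−h1·(2M1+M2)/6=1670/1027
seg 2: a=1, c=M2/2=-5662/3081, d=(M3−M2)/(6·2)=4999/6162, b=Δ2−h2·(2M2+M3)/6=-169/158
seg 3: a=-2, c=M3/2=9335/3081, d=(M4−M3)/(6·1)=-8285/6162, b=Δ3−h3·(2M3+M4)/6=8101/6162
seg 4: a=1, c=M4/2=-6185/6162, d=(M5−M4)/(6·3)=6185/55458, b=Δ4−h4·(2M4+M5)/6=3431/1027
t_q=11/2 → seg 2, τ=3/2; S=1+-169/158·τ+-5662/3081·τ²+4999/6162·τ³=-32885/16432

  seg 0: a=-5 b=1411/2054 c=0 d=643/2054
  seg 1: a=-4 b=1670/1027 c=1929/2054 d=-17111/55458
  seg 2: a=1 b=-169/158 c=-5662/3081 d=4999/6162
  seg 3: a=-2 b=8101/6162 c=9335/3081 d=-8285/6162
  seg 4: a=1 b=3431/1027 c=-6185/6162 d=6185/55458
S(11/2) = -32885/16432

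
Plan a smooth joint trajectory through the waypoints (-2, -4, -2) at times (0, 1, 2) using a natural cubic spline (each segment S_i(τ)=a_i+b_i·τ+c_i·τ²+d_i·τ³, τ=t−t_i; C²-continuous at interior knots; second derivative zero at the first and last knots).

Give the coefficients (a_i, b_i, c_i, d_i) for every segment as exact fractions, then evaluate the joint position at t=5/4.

Δ: Δ0=-2, Δ1=2
row 1: diag=4, rhs=24; c'=1/4, d'=6
back: M1=6
M: M0=0, M1=6, M2=0
seg 0: a=-2, c=M0/2=0, d=(M1−M0)/(6·1)=1, b=Δ0−h0·(2M0+M1)/6=-3
seg 1: a=-4, c=M1/2=3, d=(M2−M1)/(6·1)=-1, b=Δ1−h1·(2M1+M2)/6=0
t_q=5/4 → seg 1, τ=1/4; S=-4+0·τ+3·τ²+-1·τ³=-245/64

  seg 0: a=-2 b=-3 c=0 d=1
  seg 1: a=-4 b=0 c=3 d=-1
S(5/4) = -245/64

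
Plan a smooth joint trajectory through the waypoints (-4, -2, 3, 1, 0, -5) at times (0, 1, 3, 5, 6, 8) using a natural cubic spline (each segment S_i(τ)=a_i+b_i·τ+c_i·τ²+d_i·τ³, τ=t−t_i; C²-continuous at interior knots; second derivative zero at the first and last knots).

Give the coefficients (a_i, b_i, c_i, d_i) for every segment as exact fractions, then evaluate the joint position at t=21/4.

Δ: Δ0=2, Δ1=5/2, Δ2=-1, Δ3=-1, Δ4=-5/2
row 1: diag=6, rhs=3; c'=1/3, d'=1/2
row 2: denom=8−2·1/3=22/3; d'=(-21−2·1/2)/(22/3)=-3
row 3: denom=6−2·3/11=60/11; d'=(0−2·-3)/(60/11)=11/10
row 4: denom=6−1·11/60=349/60; d'=(-9−1·11/10)/(349/60)=-606/349
back: M4=-606/349
back: M3=11/10−11/60·-606/349=495/349
back: M2=-3−3/11·495/349=-1182/349
back: M1=1/2−1/3·-1182/349=1137/698
M: M0=0, M1=1137/698, M2=-1182/349, M3=495/349, M4=-606/349, M5=0
seg 0: a=-4, c=M0/2=0, d=(M1−M0)/(6·1)=379/1396, b=Δ0−h0·(2M0+M1)/6=2413/1396
seg 1: a=-2, c=M1/2=1137/1396, d=(M2−M1)/(6·2)=-1167/2792, b=Δ1−h1·(2M1+M2)/6=1775/698
seg 2: a=3, c=M2/2=-591/349, d=(M3−M2)/(6·2)=559/1396, b=Δ2−h2·(2M2+M3)/6=274/349
seg 3: a=1, c=M3/2=495/698, d=(M4−M3)/(6·1)=-367/698, b=Δ3−h3·(2M3+M4)/6=-413/349
seg 4: a=0, c=M4/2=-303/349, d=(M5−M4)/(6·2)=101/698, b=Δ4−h4·(2M4+M5)/6=-937/698
t_q=21/4 → seg 3, τ=1/4; S=1+-413/349·τ+495/698·τ²+-367/698·τ³=33069/44672

  seg 0: a=-4 b=2413/1396 c=0 d=379/1396
  seg 1: a=-2 b=1775/698 c=1137/1396 d=-1167/2792
  seg 2: a=3 b=274/349 c=-591/349 d=559/1396
  seg 3: a=1 b=-413/349 c=495/698 d=-367/698
  seg 4: a=0 b=-937/698 c=-303/349 d=101/698
S(21/4) = 33069/44672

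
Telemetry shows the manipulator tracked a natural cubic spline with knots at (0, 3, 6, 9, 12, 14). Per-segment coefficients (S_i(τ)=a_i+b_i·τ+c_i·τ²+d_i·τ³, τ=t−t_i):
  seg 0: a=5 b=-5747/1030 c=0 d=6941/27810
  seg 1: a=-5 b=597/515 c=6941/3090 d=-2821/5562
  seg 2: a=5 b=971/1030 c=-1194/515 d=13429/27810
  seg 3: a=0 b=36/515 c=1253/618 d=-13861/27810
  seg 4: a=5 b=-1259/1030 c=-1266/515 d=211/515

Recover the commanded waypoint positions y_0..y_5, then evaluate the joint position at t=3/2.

y_0=5 y_1=-5 y_2=5 y_3=0 y_4=5 y_5=-4
S(3/2) = -20823/8240

y_0 = S_0(0) = a_0 = 5
y_1 = S_1(0) = a_1 = -5
y_2 = S_2(0) = a_2 = 5
y_3 = S_3(0) = a_3 = 0
y_4 = S_4(0) = a_4 = 5
y_5 = S_4(2) = -4
t_q=3/2 is in segment 0 (τ=3/2); S_0(τ)=-20823/8240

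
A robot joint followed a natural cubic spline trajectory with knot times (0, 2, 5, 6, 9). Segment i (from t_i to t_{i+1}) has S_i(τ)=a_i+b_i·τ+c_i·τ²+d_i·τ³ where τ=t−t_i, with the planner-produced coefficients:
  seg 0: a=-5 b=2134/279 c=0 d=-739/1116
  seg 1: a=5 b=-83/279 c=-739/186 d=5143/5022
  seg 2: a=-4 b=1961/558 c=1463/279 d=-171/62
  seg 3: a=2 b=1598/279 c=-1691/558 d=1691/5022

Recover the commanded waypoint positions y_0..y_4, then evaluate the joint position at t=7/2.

y_0=-5 y_1=5 y_2=-4 y_3=2 y_4=1
S(7/2) = -461/496

y_0 = S_0(0) = a_0 = -5
y_1 = S_1(0) = a_1 = 5
y_2 = S_2(0) = a_2 = -4
y_3 = S_3(0) = a_3 = 2
y_4 = S_3(3) = 1
t_q=7/2 is in segment 1 (τ=3/2); S_1(τ)=-461/496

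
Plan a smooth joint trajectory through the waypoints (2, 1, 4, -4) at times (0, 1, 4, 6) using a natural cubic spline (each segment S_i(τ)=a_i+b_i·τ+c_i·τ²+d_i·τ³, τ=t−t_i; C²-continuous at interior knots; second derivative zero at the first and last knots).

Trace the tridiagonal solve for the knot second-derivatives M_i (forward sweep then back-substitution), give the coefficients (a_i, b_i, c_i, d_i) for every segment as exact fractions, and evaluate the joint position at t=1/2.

Δ: Δ0=-1, Δ1=1, Δ2=-4
row 1: diag=8, rhs=12; c'=3/8, d'=3/2
row 2: denom=10−3·3/8=71/8; d'=(-30−3·3/2)/(71/8)=-276/71
back: M2=-276/71
back: M1=3/2−3/8·-276/71=210/71
M: M0=0, M1=210/71, M2=-276/71, M3=0
seg 0: a=2, c=M0/2=0, d=(M1−M0)/(6·1)=35/71, b=Δ0−h0·(2M0+M1)/6=-106/71
seg 1: a=1, c=M1/2=105/71, d=(M2−M1)/(6·3)=-27/71, b=Δ1−h1·(2M1+M2)/6=-1/71
seg 2: a=4, c=M2/2=-138/71, d=(M3−M2)/(6·2)=23/71, b=Δ2−h2·(2M2+M3)/6=-100/71
t_q=1/2 → seg 0, τ=1/2; S=2+-106/71·τ+0·τ²+35/71·τ³=747/568

  seg 0: a=2 b=-106/71 c=0 d=35/71
  seg 1: a=1 b=-1/71 c=105/71 d=-27/71
  seg 2: a=4 b=-100/71 c=-138/71 d=23/71
S(1/2) = 747/568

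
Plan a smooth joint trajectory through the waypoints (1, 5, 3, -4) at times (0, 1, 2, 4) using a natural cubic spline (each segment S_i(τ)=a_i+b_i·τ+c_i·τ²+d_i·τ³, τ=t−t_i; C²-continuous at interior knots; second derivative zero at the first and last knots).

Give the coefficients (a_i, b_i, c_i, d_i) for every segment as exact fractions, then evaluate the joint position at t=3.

Δ: Δ0=4, Δ1=-2, Δ2=-7/2
row 1: diag=4, rhs=-36; c'=1/4, d'=-9
row 2: denom=6−1·1/4=23/4; d'=(-9−1·-9)/(23/4)=0
back: M2=0
back: M1=-9−1/4·0=-9
M: M0=0, M1=-9, M2=0, M3=0
seg 0: a=1, c=M0/2=0, d=(M1−M0)/(6·1)=-3/2, b=Δ0−h0·(2M0+M1)/6=11/2
seg 1: a=5, c=M1/2=-9/2, d=(M2−M1)/(6·1)=3/2, b=Δ1−h1·(2M1+M2)/6=1
seg 2: a=3, c=M2/2=0, d=(M3−M2)/(6·2)=0, b=Δ2−h2·(2M2+M3)/6=-7/2
t_q=3 → seg 2, τ=1; S=3+-7/2·τ+0·τ²+0·τ³=-1/2

  seg 0: a=1 b=11/2 c=0 d=-3/2
  seg 1: a=5 b=1 c=-9/2 d=3/2
  seg 2: a=3 b=-7/2 c=0 d=0
S(3) = -1/2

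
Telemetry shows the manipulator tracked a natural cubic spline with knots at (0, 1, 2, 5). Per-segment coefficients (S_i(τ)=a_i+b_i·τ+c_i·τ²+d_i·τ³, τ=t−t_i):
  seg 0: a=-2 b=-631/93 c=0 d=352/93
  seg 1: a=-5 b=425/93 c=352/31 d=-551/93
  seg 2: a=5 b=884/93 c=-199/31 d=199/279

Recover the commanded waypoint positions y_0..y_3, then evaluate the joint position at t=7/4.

y_0 = S_0(0) = a_0 = -2
y_1 = S_1(0) = a_1 = -5
y_2 = S_2(0) = a_2 = 5
y_3 = S_2(3) = -5
t_q=7/4 is in segment 1 (τ=3/4); S_1(τ)=4593/1984

y_0=-2 y_1=-5 y_2=5 y_3=-5
S(7/4) = 4593/1984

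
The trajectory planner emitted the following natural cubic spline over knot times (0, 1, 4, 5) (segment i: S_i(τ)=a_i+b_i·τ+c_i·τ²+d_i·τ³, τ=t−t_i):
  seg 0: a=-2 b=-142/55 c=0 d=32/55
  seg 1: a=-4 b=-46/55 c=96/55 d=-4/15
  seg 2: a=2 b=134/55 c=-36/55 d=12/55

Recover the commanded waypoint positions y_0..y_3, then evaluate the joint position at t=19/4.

y_0=-2 y_1=-4 y_2=2 y_3=4
S(19/4) = 625/176

y_0 = S_0(0) = a_0 = -2
y_1 = S_1(0) = a_1 = -4
y_2 = S_2(0) = a_2 = 2
y_3 = S_2(1) = 4
t_q=19/4 is in segment 2 (τ=3/4); S_2(τ)=625/176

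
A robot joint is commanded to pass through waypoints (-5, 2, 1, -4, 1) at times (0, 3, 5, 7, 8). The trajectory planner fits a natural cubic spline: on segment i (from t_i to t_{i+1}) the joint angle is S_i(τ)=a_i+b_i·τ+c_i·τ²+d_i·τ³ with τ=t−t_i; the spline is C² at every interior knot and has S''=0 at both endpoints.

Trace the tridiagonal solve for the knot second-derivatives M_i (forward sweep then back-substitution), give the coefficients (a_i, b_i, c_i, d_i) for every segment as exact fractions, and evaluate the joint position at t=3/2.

  seg 0: a=-5 b=887/312 c=0 d=-53/936
  seg 1: a=2 b=205/156 c=-53/104 d=-31/156
  seg 2: a=1 b=-485/156 c=-177/104 d=313/312
  seg 3: a=-4 b=331/156 c=449/104 d=-449/312
S(3/2) = -771/832

Δ: Δ0=7/3, Δ1=-1/2, Δ2=-5/2, Δ3=5
row 1: diag=10, rhs=-17; c'=1/5, d'=-17/10
row 2: denom=8−2·1/5=38/5; d'=(-12−2·-17/10)/(38/5)=-43/38
row 3: denom=6−2·5/19=104/19; d'=(45−2·-43/38)/(104/19)=449/52
back: M3=449/52
back: M2=-43/38−5/19·449/52=-177/52
back: M1=-17/10−1/5·-177/52=-53/52
M: M0=0, M1=-53/52, M2=-177/52, M3=449/52, M4=0
seg 0: a=-5, c=M0/2=0, d=(M1−M0)/(6·3)=-53/936, b=Δ0−h0·(2M0+M1)/6=887/312
seg 1: a=2, c=M1/2=-53/104, d=(M2−M1)/(6·2)=-31/156, b=Δ1−h1·(2M1+M2)/6=205/156
seg 2: a=1, c=M2/2=-177/104, d=(M3−M2)/(6·2)=313/312, b=Δ2−h2·(2M2+M3)/6=-485/156
seg 3: a=-4, c=M3/2=449/104, d=(M4−M3)/(6·1)=-449/312, b=Δ3−h3·(2M3+M4)/6=331/156
t_q=3/2 → seg 0, τ=3/2; S=-5+887/312·τ+0·τ²+-53/936·τ³=-771/832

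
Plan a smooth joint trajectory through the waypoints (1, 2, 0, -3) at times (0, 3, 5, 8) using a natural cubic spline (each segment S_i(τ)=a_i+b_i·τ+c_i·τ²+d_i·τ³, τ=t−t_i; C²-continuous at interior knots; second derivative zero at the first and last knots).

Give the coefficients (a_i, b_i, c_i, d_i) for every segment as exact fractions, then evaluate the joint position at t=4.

  seg 0: a=1 b=3/4 c=0 d=-5/108
  seg 1: a=2 b=-1/2 c=-5/12 d=1/12
  seg 2: a=0 b=-7/6 c=1/12 d=-1/108
S(4) = 7/6

Δ: Δ0=1/3, Δ1=-1, Δ2=-1
row 1: diag=10, rhs=-8; c'=1/5, d'=-4/5
row 2: denom=10−2·1/5=48/5; d'=(0−2·-4/5)/(48/5)=1/6
back: M2=1/6
back: M1=-4/5−1/5·1/6=-5/6
M: M0=0, M1=-5/6, M2=1/6, M3=0
seg 0: a=1, c=M0/2=0, d=(M1−M0)/(6·3)=-5/108, b=Δ0−h0·(2M0+M1)/6=3/4
seg 1: a=2, c=M1/2=-5/12, d=(M2−M1)/(6·2)=1/12, b=Δ1−h1·(2M1+M2)/6=-1/2
seg 2: a=0, c=M2/2=1/12, d=(M3−M2)/(6·3)=-1/108, b=Δ2−h2·(2M2+M3)/6=-7/6
t_q=4 → seg 1, τ=1; S=2+-1/2·τ+-5/12·τ²+1/12·τ³=7/6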